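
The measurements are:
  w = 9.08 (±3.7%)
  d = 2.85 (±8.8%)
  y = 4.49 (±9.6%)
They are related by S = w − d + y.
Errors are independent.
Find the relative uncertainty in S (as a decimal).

Absolute uncertainties add in quadrature for a linear combination:
  (δw)² = 0.113;  (δd)² = 0.0629;  (δy)² = 0.186
δS = √(0.362) = 0.601
S = 10.7, so δS/S = 0.601/10.7 = 0.0561.

0.0561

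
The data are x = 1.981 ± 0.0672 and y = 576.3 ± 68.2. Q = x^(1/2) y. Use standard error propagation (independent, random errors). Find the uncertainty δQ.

97.0

For a monomial Q ∝ x^(1/2), y, fractional errors add in quadrature:
  (½·δx/x)² = (0.5×0.0339)² = 0.000288;  (1·δy/y)² = (1×0.118)² = 0.0140
δQ/Q = √(0.0143) = 0.120
Q = 811.1, so δQ = 0.120 × 811.1 = 97.0.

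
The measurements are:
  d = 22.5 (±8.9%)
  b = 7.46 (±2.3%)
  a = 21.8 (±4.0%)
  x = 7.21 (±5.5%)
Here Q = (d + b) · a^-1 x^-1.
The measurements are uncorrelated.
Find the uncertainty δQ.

Let u = d + b = 30.0. δu = √(δd² + δb²) = √(4.01 + 0.0294) = 2.01, so δu/u = 0.0671.
Q is then a monomial in u, a, x:
δQ/Q = √((δu/u)² + (-1·δa/a)² + (-1·δx/x)²) = √(0.00450 + 0.00160 + 0.00302) = 0.0955
Q = 0.191, so δQ = 0.0955 × 0.191 = 0.0182.

0.0182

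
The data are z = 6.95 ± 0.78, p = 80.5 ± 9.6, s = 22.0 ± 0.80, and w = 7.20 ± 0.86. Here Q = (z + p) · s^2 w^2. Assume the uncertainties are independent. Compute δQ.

Let u = z + p = 87.5. δu = √(δz² + δp²) = √(0.608 + 92.2) = 9.63, so δu/u = 0.110.
Q is then a monomial in u, s, w:
δQ/Q = √((δu/u)² + (2·δs/s)² + (2·δw/w)²) = √(0.0121 + 0.00529 + 0.0571) = 0.273
Q = 2.19e+06, so δQ = 0.273 × 2.19e+06 = 5.99e+05.

5.99e+05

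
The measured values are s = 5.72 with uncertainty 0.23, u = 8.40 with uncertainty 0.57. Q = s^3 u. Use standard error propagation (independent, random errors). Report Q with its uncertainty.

1570 ± 218

Q is a product of powers, so relative uncertainties combine in quadrature:
  (3·δs/s)² = (3×0.0402)² = 0.0146;  (1·δu/u)² = (1×0.0679)² = 0.00460
δQ/Q = √(0.0192) = 0.138
Q = 1570, so δQ = 0.138 × 1570 = 218.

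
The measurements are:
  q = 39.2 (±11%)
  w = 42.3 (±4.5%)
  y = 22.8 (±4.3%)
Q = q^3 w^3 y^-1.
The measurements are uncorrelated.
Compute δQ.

Since Q is a product/quotient, work with relative uncertainties:
  (3·δq/q)² = (3×0.110)² = 0.109;  (3·δw/w)² = (3×0.0450)² = 0.0182;  (-1·δy/y)² = (-1×0.0430)² = 0.00185
δQ/Q = √(0.129) = 0.359
Q = 2e+08, so δQ = 0.359 × 2e+08 = 7.18e+07.

7.18e+07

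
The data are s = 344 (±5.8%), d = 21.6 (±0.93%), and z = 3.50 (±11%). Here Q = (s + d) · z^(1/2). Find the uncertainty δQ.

53.0

Let u = s + d = 366. δu = √(δs² + δd²) = √(398 + 0.0404) = 20.0, so δu/u = 0.0546.
Q is then a monomial in u, z:
δQ/Q = √((δu/u)² + (½·δz/z)²) = √(0.00298 + 0.00302) = 0.0775
Q = 684, so δQ = 0.0775 × 684 = 53.0.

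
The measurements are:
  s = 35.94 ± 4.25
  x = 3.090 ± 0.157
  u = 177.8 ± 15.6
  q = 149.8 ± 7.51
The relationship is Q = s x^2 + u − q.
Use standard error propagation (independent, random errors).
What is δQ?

Let p = s·x^2 = 343.2. δp/p = √((1·δs/s)² + (2·δx/x)²) = √(0.0140 + 0.0103) = 0.156, so δp = 53.5.
Q = p + u − q: δQ = √(δp² + δu² + δq²) = √(2860 + 243 + 56.4) = 56.2

56.2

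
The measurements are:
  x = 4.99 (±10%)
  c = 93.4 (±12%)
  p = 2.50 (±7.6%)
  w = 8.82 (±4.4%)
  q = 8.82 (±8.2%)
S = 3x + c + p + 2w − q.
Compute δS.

11.4

S is a linear combination, so absolute uncertainties add in quadrature:
  (3·δx)² = 2.24;  (δc)² = 126;  (δp)² = 0.0361;  (2·δw)² = 0.602;  (δq)² = 0.523
δS = √(129) = 11.4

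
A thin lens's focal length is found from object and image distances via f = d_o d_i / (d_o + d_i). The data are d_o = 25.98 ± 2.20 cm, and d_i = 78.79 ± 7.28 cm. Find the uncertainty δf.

∂f/∂d_o = (d_i/(d_o+d_i))² = 0.566;  ∂f/∂d_i = (d_o/(d_o+d_i))² = 0.0615
δf = √((∂f/∂d_o · δd_o)² + (∂f/∂d_i · δd_i)²) = √(1.55 + 0.200) = 1.32 cm

1.32 cm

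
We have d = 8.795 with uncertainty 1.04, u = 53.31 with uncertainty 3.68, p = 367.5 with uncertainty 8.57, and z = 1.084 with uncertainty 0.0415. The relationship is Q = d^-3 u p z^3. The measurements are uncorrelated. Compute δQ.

Relative error in a monomial: (δQ/Q)² = Σ (nᵢ · δxᵢ/xᵢ)².
  (-3·δd/d)² = (-3×0.118)² = 0.126;  (1·δu/u)² = (1×0.0690)² = 0.00477;  (1·δp/p)² = (1×0.0233)² = 0.000544;  (3·δz/z)² = (3×0.0383)² = 0.0132
δQ/Q = √(0.144) = 0.380
Q = 36.68, so δQ = 0.380 × 36.68 = 13.9.

13.9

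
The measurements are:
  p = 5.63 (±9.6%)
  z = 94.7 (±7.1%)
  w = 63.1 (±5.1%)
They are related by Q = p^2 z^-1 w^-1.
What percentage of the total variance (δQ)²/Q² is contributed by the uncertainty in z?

(δQ/Q)² = (2·δp/p)² + (-1·δz/z)² + (-1·δw/w)²
  p term: (2×0.0960)² = 0.0369
  z term: (-1×0.0710)² = 0.00504
  w term: (-1×0.0510)² = 0.00260
Total = 0.0445. Share from z = 0.00504/0.0445 = 0.113.

11.3%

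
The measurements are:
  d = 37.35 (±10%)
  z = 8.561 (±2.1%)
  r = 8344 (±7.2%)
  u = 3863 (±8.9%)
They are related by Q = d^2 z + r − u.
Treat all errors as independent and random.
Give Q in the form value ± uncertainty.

Let p = d^2·z = 11940. δp/p = √((2·δd/d)² + (1·δz/z)²) = √(0.0400 + 0.000441) = 0.201, so δp = 2400.
Q = p + r − u: δQ = √(δp² + δr² + δu²) = √(5.77e+06 + 3.61e+05 + 1.18e+05) = 2500
Q = 16420.

16420 ± 2500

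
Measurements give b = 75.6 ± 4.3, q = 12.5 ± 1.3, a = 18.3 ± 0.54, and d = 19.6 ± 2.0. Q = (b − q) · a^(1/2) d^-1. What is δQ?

Let u = b − q = 63.1. δu = √(δb² + δq²) = √(18.5 + 1.69) = 4.49, so δu/u = 0.0712.
Q is then a monomial in u, a, d:
δQ/Q = √((δu/u)² + (½·δa/a)² + (-1·δd/d)²) = √(0.00507 + 0.000218 + 0.0104) = 0.125
Q = 13.8, so δQ = 0.125 × 13.8 = 1.73.

1.73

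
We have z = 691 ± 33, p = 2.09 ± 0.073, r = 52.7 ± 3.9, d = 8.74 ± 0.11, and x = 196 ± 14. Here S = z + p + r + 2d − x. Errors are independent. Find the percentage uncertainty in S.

6.36%

S is a linear combination, so absolute uncertainties add in quadrature:
  (δz)² = 1090;  (δp)² = 0.00533;  (δr)² = 15.2;  (2·δd)² = 0.0484;  (δx)² = 196
δS = √(1300) = 36.1
S = 567, so δS/S = 36.1/567 = 0.0636.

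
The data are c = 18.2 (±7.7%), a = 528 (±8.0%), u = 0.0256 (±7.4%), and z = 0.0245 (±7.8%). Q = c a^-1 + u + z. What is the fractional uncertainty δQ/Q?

Let p = c·a^-1 = 0.0345. δp/p = √((1·δc/c)² + (-1·δa/a)²) = √(0.00593 + 0.00640) = 0.111, so δp = 0.00383.
Q = p + u + z: δQ = √(δp² + δu² + δz²) = √(1.46e-05 + 3.59e-06 + 3.65e-06) = 0.00468
Q = 0.0846, so δQ/Q = 0.00468/0.0846 = 0.0553.

0.0553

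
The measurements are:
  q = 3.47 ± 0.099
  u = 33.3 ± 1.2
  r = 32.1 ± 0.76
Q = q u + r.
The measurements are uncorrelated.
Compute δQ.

Let p = q·u = 116. δp/p = √((1·δq/q)² + (1·δu/u)²) = √(0.000814 + 0.00130) = 0.0460, so δp = 5.31.
Q = p + r: δQ = √(δp² + δr²) = √(28.2 + 0.578) = 5.37

5.37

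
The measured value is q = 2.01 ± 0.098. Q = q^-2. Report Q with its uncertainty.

Q is a product of powers, so relative uncertainties combine in quadrature:
  (-2·δq/q)² = (-2×0.0488)² = 0.00951
δQ/Q = √(0.00951) = 0.0975
Q = 0.248, so δQ = 0.0975 × 0.248 = 0.0241.

0.248 ± 0.0241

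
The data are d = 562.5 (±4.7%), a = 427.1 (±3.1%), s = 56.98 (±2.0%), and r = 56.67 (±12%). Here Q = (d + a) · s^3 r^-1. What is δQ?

4.44e+05

Let u = d + a = 989.6. δu = √(δd² + δa²) = √(699 + 175) = 29.6, so δu/u = 0.0299.
Q is then a monomial in u, s, r:
δQ/Q = √((δu/u)² + (3·δs/s)² + (-1·δr/r)²) = √(0.000893 + 0.00360 + 0.0144) = 0.137
Q = 3.231e+06, so δQ = 0.137 × 3.231e+06 = 4.44e+05.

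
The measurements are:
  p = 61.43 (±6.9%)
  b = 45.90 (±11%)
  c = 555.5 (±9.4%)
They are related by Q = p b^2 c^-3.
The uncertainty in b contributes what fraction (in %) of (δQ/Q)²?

36.5%

(δQ/Q)² = (1·δp/p)² + (2·δb/b)² + (-3·δc/c)²
  p term: (1×0.0690)² = 0.00476
  b term: (2×0.110)² = 0.0484
  c term: (-3×0.0940)² = 0.0795
Total = 0.133. Share from b = 0.0484/0.133 = 0.365.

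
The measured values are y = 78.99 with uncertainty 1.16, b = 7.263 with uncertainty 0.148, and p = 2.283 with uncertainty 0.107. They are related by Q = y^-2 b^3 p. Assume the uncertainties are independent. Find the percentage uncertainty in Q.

Since Q is a product/quotient, work with relative uncertainties:
  (-2·δy/y)² = (-2×0.0147)² = 0.000863;  (3·δb/b)² = (3×0.0204)² = 0.00374;  (1·δp/p)² = (1×0.0469)² = 0.00220
δQ/Q = √(0.00680) = 0.0824

8.24%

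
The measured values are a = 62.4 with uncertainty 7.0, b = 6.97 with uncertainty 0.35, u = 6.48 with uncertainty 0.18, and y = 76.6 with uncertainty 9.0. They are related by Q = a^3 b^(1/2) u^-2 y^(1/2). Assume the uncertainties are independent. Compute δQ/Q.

Products/powers → add relative errors in quadrature, weighted by exponent:
  (3·δa/a)² = (3×0.112)² = 0.113;  (½·δb/b)² = (0.5×0.0502)² = 0.000630;  (-2·δu/u)² = (-2×0.0278)² = 0.00309;  (½·δy/y)² = (0.5×0.117)² = 0.00345
δQ/Q = √(0.120) = 0.347

0.347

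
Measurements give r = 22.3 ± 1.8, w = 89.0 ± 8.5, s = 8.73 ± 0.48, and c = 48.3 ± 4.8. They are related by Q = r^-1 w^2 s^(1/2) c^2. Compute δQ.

7.06e+05

Products/powers → add relative errors in quadrature, weighted by exponent:
  (-1·δr/r)² = (-1×0.0807)² = 0.00652;  (2·δw/w)² = (2×0.0955)² = 0.0365;  (½·δs/s)² = (0.5×0.0550)² = 0.000756;  (2·δc/c)² = (2×0.0994)² = 0.0395
δQ/Q = √(0.0833) = 0.289
Q = 2.45e+06, so δQ = 0.289 × 2.45e+06 = 7.06e+05.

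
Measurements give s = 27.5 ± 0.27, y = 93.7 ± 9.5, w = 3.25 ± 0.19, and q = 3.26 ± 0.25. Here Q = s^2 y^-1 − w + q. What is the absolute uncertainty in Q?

Let p = s^2·y^-1 = 8.07. δp/p = √((2·δs/s)² + (-1·δy/y)²) = √(0.000386 + 0.0103) = 0.103, so δp = 0.834.
Q = p − w + q: δQ = √(δp² + δw² + δq²) = √(0.695 + 0.0361 + 0.0625) = 0.891

0.891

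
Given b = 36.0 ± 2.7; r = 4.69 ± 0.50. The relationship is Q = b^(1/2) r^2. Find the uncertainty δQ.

For a monomial Q ∝ b^(1/2), r^2, fractional errors add in quadrature:
  (½·δb/b)² = (0.5×0.0750)² = 0.00141;  (2·δr/r)² = (2×0.107)² = 0.0455
δQ/Q = √(0.0469) = 0.216
Q = 132, so δQ = 0.216 × 132 = 28.6.

28.6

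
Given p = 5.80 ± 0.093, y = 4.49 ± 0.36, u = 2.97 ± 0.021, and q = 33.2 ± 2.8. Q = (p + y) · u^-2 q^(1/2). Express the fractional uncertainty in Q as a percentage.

Let w = p + y = 10.3. δw = √(δp² + δy²) = √(0.00865 + 0.130) = 0.372, so δw/w = 0.0361.
Q is then a monomial in w, u, q:
δQ/Q = √((δw/w)² + (-2·δu/u)² + (½·δq/q)²) = √(0.00131 + 0.000200 + 0.00178) = 0.0573

5.73%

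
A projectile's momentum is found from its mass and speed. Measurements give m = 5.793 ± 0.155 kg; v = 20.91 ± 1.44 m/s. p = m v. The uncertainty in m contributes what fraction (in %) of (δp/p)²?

13.1%

(δp/p)² = (1·δm/m)² + (1·δv/v)²
  m term: (1×0.0268)² = 0.000716
  v term: (1×0.0689)² = 0.00474
Total = 0.00546. Share from m = 0.000716/0.00546 = 0.131.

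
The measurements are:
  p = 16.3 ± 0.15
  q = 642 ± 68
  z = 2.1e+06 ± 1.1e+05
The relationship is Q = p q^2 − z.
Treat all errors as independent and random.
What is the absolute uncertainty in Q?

1.43e+06

Let w = p·q^2 = 6.72e+06. δw/w = √((1·δp/p)² + (2·δq/q)²) = √(8.47e-05 + 0.0449) = 0.212, so δw = 1.42e+06.
Q = w − z: δQ = √(δw² + δz²) = √(2.03e+12 + 1.21e+10) = 1.43e+06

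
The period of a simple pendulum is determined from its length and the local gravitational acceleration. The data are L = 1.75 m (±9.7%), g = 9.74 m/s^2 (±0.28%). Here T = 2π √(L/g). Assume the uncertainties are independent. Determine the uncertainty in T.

Each factor contributes (exponent × relative error)² to (δT/T)²:
  (½·δL/L)² = (0.5×0.0970)² = 0.00235;  (−½·δg/g)² = (-0.5×0.00280)² = 1.96e-06
δT/T = √(0.00235) = 0.0485
T = 2.66 s, so δT = 0.0485 × 2.66 = 0.129 s.

0.129 s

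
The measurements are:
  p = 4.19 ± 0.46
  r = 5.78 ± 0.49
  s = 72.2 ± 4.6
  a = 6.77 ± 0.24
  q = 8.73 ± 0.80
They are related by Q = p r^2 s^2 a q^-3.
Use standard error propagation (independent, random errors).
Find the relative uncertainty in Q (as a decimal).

0.366

Each factor contributes (exponent × relative error)² to (δQ/Q)²:
  (1·δp/p)² = (1×0.110)² = 0.0121;  (2·δr/r)² = (2×0.0848)² = 0.0287;  (2·δs/s)² = (2×0.0637)² = 0.0162;  (1·δa/a)² = (1×0.0355)² = 0.00126;  (-3·δq/q)² = (-3×0.0916)² = 0.0756
δQ/Q = √(0.134) = 0.366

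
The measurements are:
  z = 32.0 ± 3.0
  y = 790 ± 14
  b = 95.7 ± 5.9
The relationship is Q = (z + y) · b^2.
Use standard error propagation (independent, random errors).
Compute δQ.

9.37e+05

Let u = z + y = 822. δu = √(δz² + δy²) = √(9.00 + 196) = 14.3, so δu/u = 0.0174.
Q is then a monomial in u, b:
δQ/Q = √((δu/u)² + (2·δb/b)²) = √(0.000303 + 0.0152) = 0.125
Q = 7.53e+06, so δQ = 0.125 × 7.53e+06 = 9.37e+05.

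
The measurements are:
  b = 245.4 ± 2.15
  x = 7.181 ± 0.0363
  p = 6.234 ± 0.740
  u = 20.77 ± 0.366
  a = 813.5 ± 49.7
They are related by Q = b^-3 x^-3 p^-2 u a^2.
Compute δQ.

1.74e-05

Each factor contributes (exponent × relative error)² to (δQ/Q)²:
  (-3·δb/b)² = (-3×0.00876)² = 0.000691;  (-3·δx/x)² = (-3×0.00506)² = 0.000230;  (-2·δp/p)² = (-2×0.119)² = 0.0564;  (1·δu/u)² = (1×0.0176)² = 0.000311;  (2·δa/a)² = (2×0.0611)² = 0.0149
δQ/Q = √(0.0725) = 0.269
Q = 6.463e-05, so δQ = 0.269 × 6.463e-05 = 1.74e-05.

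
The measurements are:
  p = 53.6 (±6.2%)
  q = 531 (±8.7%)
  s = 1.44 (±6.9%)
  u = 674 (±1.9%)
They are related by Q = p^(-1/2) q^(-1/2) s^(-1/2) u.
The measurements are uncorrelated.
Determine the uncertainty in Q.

0.221

Since Q is a product/quotient, work with relative uncertainties:
  (−½·δp/p)² = (-0.5×0.0620)² = 0.000961;  (−½·δq/q)² = (-0.5×0.0870)² = 0.00189;  (−½·δs/s)² = (-0.5×0.0690)² = 0.00119;  (1·δu/u)² = (1×0.0190)² = 0.000361
δQ/Q = √(0.00440) = 0.0664
Q = 3.33, so δQ = 0.0664 × 3.33 = 0.221.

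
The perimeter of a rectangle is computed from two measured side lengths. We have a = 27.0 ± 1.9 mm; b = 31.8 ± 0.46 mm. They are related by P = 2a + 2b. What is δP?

P is a linear combination, so absolute uncertainties add in quadrature:
  (2·δa)² = 14.4;  (2·δb)² = 0.846
δP = √(15.3) = 3.91 mm

3.91 mm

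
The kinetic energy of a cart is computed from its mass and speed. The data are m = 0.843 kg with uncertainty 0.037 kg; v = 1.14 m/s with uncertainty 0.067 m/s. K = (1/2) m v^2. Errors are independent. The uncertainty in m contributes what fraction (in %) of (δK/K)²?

12.2%

(δK/K)² = (1·δm/m)² + (2·δv/v)²
  m term: (1×0.0439)² = 0.00193
  v term: (2×0.0588)² = 0.0138
Total = 0.0157. Share from m = 0.00193/0.0157 = 0.122.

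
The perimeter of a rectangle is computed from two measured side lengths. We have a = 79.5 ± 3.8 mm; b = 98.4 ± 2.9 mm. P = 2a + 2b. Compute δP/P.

Each term contributes (cᵢ δxᵢ)² to (δP)²:
  (2·δa)² = 57.8;  (2·δb)² = 33.6
δP = √(91.4) = 9.56 mm
P = 356 mm, so δP/P = 9.56/356 = 0.0269.

0.0269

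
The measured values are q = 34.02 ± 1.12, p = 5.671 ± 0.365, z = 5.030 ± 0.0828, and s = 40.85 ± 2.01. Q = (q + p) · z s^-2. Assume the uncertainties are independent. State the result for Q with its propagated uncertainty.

Let u = q + p = 39.69. δu = √(δq² + δp²) = √(1.25 + 0.133) = 1.18, so δu/u = 0.0297.
Q is then a monomial in u, z, s:
δQ/Q = √((δu/u)² + (1·δz/z)² + (-2·δs/s)²) = √(0.000881 + 0.000271 + 0.00968) = 0.104
Q = 0.1196, so δQ = 0.104 × 0.1196 = 0.0125.

0.1196 ± 0.0125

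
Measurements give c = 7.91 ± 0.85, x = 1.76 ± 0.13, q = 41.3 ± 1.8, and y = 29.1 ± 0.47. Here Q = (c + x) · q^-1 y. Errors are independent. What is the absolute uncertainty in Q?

0.684

Let u = c + x = 9.67. δu = √(δc² + δx²) = √(0.722 + 0.0169) = 0.860, so δu/u = 0.0889.
Q is then a monomial in u, q, y:
δQ/Q = √((δu/u)² + (-1·δq/q)² + (1·δy/y)²) = √(0.00791 + 0.00190 + 0.000261) = 0.100
Q = 6.81, so δQ = 0.100 × 6.81 = 0.684.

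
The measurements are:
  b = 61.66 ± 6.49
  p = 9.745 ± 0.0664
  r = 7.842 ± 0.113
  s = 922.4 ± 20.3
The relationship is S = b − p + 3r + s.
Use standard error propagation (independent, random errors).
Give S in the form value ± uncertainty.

S is a linear combination, so absolute uncertainties add in quadrature:
  (δb)² = 42.1;  (δp)² = 0.00441;  (3·δr)² = 0.115;  (δs)² = 412
δS = √(454) = 21.3
S = 997.8.

997.8 ± 21.3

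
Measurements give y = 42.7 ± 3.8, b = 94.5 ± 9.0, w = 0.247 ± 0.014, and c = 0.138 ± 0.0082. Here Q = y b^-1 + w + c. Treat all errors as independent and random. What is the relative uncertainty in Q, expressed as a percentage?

7.30%

Let p = y·b^-1 = 0.452. δp/p = √((1·δy/y)² + (-1·δb/b)²) = √(0.00792 + 0.00907) = 0.130, so δp = 0.0589.
Q = p + w + c: δQ = √(δp² + δw² + δc²) = √(0.00347 + 0.000196 + 6.72e-05) = 0.0611
Q = 0.837, so δQ/Q = 0.0611/0.837 = 0.0730.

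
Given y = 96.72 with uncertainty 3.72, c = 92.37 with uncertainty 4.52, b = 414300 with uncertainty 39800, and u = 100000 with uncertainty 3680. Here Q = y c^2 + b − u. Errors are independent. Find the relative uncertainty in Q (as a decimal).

Let p = y·c^2 = 825200. δp/p = √((1·δy/y)² + (2·δc/c)²) = √(0.00148 + 0.00958) = 0.105, so δp = 86800.
Q = p + b − u: δQ = √(δp² + δb² + δu²) = √(7.53e+09 + 1.58e+09 + 1.35e+07) = 95500
Q = 1.14e+06, so δQ/Q = 95500/1.14e+06 = 0.0838.

0.0838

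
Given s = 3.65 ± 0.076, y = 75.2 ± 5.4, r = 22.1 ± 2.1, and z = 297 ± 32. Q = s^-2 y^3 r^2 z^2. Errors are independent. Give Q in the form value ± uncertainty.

Since Q is a product/quotient, work with relative uncertainties:
  (-2·δs/s)² = (-2×0.0208)² = 0.00173;  (3·δy/y)² = (3×0.0718)² = 0.0464;  (2·δr/r)² = (2×0.0950)² = 0.0361;  (2·δz/z)² = (2×0.108)² = 0.0464
δQ/Q = √(0.131) = 0.362
Q = 1.38e+12, so δQ = 0.362 × 1.38e+12 = 4.97e+11.

(1.38 ± 0.497) × 10^12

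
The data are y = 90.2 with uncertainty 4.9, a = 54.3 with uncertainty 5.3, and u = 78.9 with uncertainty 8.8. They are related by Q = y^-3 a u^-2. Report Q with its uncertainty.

For a monomial Q ∝ y^-3, a, u^-2, fractional errors add in quadrature:
  (-3·δy/y)² = (-3×0.0543)² = 0.0266;  (1·δa/a)² = (1×0.0976)² = 0.00953;  (-2·δu/u)² = (-2×0.112)² = 0.0498
δQ/Q = √(0.0858) = 0.293
Q = 1.19e-08, so δQ = 0.293 × 1.19e-08 = 3.48e-09.

(1.19 ± 0.348) × 10^-8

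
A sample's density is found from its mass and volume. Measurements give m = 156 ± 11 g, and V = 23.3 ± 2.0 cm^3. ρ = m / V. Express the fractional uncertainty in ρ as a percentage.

For a monomial ρ ∝ m, V^-1, fractional errors add in quadrature:
  (1·δm/m)² = (1×0.0705)² = 0.00497;  (-1·δV/V)² = (-1×0.0858)² = 0.00737
δρ/ρ = √(0.0123) = 0.111

11.1%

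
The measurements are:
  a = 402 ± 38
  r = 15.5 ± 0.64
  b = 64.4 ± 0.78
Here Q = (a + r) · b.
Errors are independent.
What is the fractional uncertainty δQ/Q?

Let u = a + r = 418. δu = √(δa² + δr²) = √(1440 + 0.410) = 38.0, so δu/u = 0.0910.
Q is then a monomial in u, b:
δQ/Q = √((δu/u)² + (1·δb/b)²) = √(0.00829 + 0.000147) = 0.0918

0.0918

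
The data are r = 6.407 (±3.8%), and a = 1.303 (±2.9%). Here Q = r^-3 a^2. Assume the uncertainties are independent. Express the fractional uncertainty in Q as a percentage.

12.8%

Each factor contributes (exponent × relative error)² to (δQ/Q)²:
  (-3·δr/r)² = (-3×0.0380)² = 0.0130;  (2·δa/a)² = (2×0.0290)² = 0.00336
δQ/Q = √(0.0164) = 0.128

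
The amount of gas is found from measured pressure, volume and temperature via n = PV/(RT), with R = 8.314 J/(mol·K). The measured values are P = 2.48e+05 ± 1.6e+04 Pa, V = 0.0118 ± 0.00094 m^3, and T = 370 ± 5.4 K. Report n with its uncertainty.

For a monomial n ∝ P, V, T^-1, fractional errors add in quadrature:
  (1·δP/P)² = (1×0.0645)² = 0.00416;  (1·δV/V)² = (1×0.0797)² = 0.00635;  (-1·δT/T)² = (-1×0.0146)² = 0.000213
δn/n = √(0.0107) = 0.104
n = 0.951 mol, so δn = 0.104 × 0.951 = 0.0985 mol.

0.951 ± 0.0985 mol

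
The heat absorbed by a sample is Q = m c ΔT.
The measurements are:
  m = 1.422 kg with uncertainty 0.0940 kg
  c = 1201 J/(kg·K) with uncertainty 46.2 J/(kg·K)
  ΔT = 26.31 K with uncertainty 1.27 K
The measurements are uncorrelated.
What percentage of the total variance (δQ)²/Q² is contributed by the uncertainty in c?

(δQ/Q)² = (1·δm/m)² + (1·δc/c)² + (1·δΔT/ΔT)²
  m term: (1×0.0661)² = 0.00437
  c term: (1×0.0385)² = 0.00148
  ΔT term: (1×0.0483)² = 0.00233
Total = 0.00818. Share from c = 0.00148/0.00818 = 0.181.

18.1%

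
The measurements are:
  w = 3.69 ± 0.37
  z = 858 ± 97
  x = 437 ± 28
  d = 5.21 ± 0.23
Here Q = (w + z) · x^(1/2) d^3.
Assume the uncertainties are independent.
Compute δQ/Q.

Let u = w + z = 862. δu = √(δw² + δz²) = √(0.137 + 9410) = 97.0, so δu/u = 0.113.
Q is then a monomial in u, x, d:
δQ/Q = √((δu/u)² + (½·δx/x)² + (3·δd/d)²) = √(0.0127 + 0.00103 + 0.0175) = 0.177

0.177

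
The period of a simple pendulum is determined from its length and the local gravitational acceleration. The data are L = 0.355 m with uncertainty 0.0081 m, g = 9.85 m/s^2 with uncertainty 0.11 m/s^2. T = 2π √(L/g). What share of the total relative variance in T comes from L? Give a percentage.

80.7%

(δT/T)² = (½·δL/L)² + (−½·δg/g)²
  L term: (0.5×0.0228)² = 0.000130
  g term: (-0.5×0.0112)² = 3.12e-05
Total = 0.000161. Share from L = 0.000130/0.000161 = 0.807.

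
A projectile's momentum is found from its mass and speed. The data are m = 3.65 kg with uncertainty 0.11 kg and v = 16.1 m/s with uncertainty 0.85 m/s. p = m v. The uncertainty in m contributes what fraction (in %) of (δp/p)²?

(δp/p)² = (1·δm/m)² + (1·δv/v)²
  m term: (1×0.0301)² = 0.000908
  v term: (1×0.0528)² = 0.00279
Total = 0.00370. Share from m = 0.000908/0.00370 = 0.246.

24.6%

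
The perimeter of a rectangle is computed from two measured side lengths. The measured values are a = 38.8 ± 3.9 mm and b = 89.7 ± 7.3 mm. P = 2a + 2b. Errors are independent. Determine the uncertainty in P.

For a sum/difference, combine absolute errors in quadrature:
  (2·δa)² = 60.8;  (2·δb)² = 213
δP = √(274) = 16.6 mm

16.6 mm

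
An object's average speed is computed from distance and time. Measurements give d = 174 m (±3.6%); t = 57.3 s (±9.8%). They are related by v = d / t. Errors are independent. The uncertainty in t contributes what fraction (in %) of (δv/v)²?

(δv/v)² = (1·δd/d)² + (-1·δt/t)²
  d term: (1×0.0360)² = 0.00130
  t term: (-1×0.0980)² = 0.00960
Total = 0.0109. Share from t = 0.00960/0.0109 = 0.881.

88.1%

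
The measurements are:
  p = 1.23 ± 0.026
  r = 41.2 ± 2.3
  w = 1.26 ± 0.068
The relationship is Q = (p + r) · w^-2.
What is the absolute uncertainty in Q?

3.23

Let u = p + r = 42.4. δu = √(δp² + δr²) = √(0.000676 + 5.29) = 2.30, so δu/u = 0.0542.
Q is then a monomial in u, w:
δQ/Q = √((δu/u)² + (-2·δw/w)²) = √(0.00294 + 0.0117) = 0.121
Q = 26.7, so δQ = 0.121 × 26.7 = 3.23.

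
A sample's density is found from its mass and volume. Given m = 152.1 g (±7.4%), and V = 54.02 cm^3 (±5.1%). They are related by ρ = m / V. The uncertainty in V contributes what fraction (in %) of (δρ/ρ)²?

32.2%

(δρ/ρ)² = (1·δm/m)² + (-1·δV/V)²
  m term: (1×0.0740)² = 0.00548
  V term: (-1×0.0510)² = 0.00260
Total = 0.00808. Share from V = 0.00260/0.00808 = 0.322.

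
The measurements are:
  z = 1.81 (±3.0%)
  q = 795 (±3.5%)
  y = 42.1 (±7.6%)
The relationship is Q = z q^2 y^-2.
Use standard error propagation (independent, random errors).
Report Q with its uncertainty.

Products/powers → add relative errors in quadrature, weighted by exponent:
  (1·δz/z)² = (1×0.0300)² = 0.000900;  (2·δq/q)² = (2×0.0350)² = 0.00490;  (-2·δy/y)² = (-2×0.0760)² = 0.0231
δQ/Q = √(0.0289) = 0.170
Q = 645, so δQ = 0.170 × 645 = 110.

645 ± 110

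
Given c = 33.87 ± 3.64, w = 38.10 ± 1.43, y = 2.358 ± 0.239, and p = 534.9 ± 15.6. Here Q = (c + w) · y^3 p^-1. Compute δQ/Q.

0.310

Let u = c + w = 71.97. δu = √(δc² + δw²) = √(13.2 + 2.04) = 3.91, so δu/u = 0.0543.
Q is then a monomial in u, y, p:
δQ/Q = √((δu/u)² + (3·δy/y)² + (-1·δp/p)²) = √(0.00295 + 0.0925 + 0.000851) = 0.310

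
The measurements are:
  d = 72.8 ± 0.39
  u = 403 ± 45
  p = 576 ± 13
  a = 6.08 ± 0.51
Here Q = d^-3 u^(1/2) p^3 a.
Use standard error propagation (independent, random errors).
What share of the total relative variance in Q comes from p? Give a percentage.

30.6%

(δQ/Q)² = (-3·δd/d)² + (½·δu/u)² + (3·δp/p)² + (1·δa/a)²
  d term: (-3×0.00536)² = 0.000258
  u term: (0.5×0.112)² = 0.00312
  p term: (3×0.0226)² = 0.00458
  a term: (1×0.0839)² = 0.00704
Total = 0.0150. Share from p = 0.00458/0.0150 = 0.306.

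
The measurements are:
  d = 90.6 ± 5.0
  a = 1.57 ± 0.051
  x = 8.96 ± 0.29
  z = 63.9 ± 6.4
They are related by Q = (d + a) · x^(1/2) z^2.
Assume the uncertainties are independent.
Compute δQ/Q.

0.208

Let u = d + a = 92.2. δu = √(δd² + δa²) = √(25.0 + 0.00260) = 5.00, so δu/u = 0.0543.
Q is then a monomial in u, x, z:
δQ/Q = √((δu/u)² + (½·δx/x)² + (2·δz/z)²) = √(0.00294 + 0.000262 + 0.0401) = 0.208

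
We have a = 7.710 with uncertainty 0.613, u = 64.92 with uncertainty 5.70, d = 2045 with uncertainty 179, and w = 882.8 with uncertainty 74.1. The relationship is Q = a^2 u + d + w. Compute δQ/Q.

Let p = a^2·u = 3859. δp/p = √((2·δa/a)² + (1·δu/u)²) = √(0.0253 + 0.00771) = 0.182, so δp = 701.
Q = p + d + w: δQ = √(δp² + δd² + δw²) = √(4.91e+05 + 32000 + 5490) = 727
Q = 6787, so δQ/Q = 727/6787 = 0.107.

0.107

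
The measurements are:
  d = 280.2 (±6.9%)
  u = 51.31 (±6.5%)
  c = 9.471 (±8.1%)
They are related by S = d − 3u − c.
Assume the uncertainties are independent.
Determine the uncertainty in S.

21.8

Absolute uncertainties add in quadrature for a linear combination:
  (δd)² = 374;  (3·δu)² = 100;  (δc)² = 0.589
δS = √(474) = 21.8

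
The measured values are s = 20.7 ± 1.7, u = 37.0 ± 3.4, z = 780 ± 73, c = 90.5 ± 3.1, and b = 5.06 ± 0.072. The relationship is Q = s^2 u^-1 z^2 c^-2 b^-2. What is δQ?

Since Q is a product/quotient, work with relative uncertainties:
  (2·δs/s)² = (2×0.0821)² = 0.0270;  (-1·δu/u)² = (-1×0.0919)² = 0.00844;  (2·δz/z)² = (2×0.0936)² = 0.0350;  (-2·δc/c)² = (-2×0.0343)² = 0.00469;  (-2·δb/b)² = (-2×0.0142)² = 0.000810
δQ/Q = √(0.0760) = 0.276
Q = 33.6, so δQ = 0.276 × 33.6 = 9.26.

9.26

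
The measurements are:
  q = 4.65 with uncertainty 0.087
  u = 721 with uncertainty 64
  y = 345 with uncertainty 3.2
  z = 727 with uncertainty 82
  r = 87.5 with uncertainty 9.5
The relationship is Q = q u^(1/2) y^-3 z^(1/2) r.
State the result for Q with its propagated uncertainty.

0.00717 ± 0.000964

Since Q is a product/quotient, work with relative uncertainties:
  (1·δq/q)² = (1×0.0187)² = 0.000350;  (½·δu/u)² = (0.5×0.0888)² = 0.00197;  (-3·δy/y)² = (-3×0.00928)² = 0.000774;  (½·δz/z)² = (0.5×0.113)² = 0.00318;  (1·δr/r)² = (1×0.109)² = 0.0118
δQ/Q = √(0.0181) = 0.134
Q = 0.00717, so δQ = 0.134 × 0.00717 = 0.000964.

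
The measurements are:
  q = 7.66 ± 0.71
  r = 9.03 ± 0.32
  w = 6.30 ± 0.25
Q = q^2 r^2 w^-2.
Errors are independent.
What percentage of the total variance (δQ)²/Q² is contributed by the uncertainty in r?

(δQ/Q)² = (2·δq/q)² + (2·δr/r)² + (-2·δw/w)²
  q term: (2×0.0927)² = 0.0344
  r term: (2×0.0354)² = 0.00502
  w term: (-2×0.0397)² = 0.00630
Total = 0.0457. Share from r = 0.00502/0.0457 = 0.110.

11.0%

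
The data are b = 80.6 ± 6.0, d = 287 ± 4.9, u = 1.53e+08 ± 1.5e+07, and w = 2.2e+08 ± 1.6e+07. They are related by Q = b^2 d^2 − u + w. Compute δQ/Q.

0.141

Let p = b^2·d^2 = 5.35e+08. δp/p = √((2·δb/b)² + (2·δd/d)²) = √(0.0222 + 0.00117) = 0.153, so δp = 8.17e+07.
Q = p − u + w: δQ = √(δp² + δu² + δw²) = √(6.68e+15 + 2.25e+14 + 2.56e+14) = 8.46e+07
Q = 6.02e+08, so δQ/Q = 8.46e+07/6.02e+08 = 0.141.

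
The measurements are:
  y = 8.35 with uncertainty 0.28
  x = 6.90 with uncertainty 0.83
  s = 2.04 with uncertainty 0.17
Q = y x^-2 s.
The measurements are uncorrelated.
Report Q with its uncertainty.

For a monomial Q ∝ y, x^-2, s, fractional errors add in quadrature:
  (1·δy/y)² = (1×0.0335)² = 0.00112;  (-2·δx/x)² = (-2×0.120)² = 0.0579;  (1·δs/s)² = (1×0.0833)² = 0.00694
δQ/Q = √(0.0659) = 0.257
Q = 0.358, so δQ = 0.257 × 0.358 = 0.0919.

0.358 ± 0.0919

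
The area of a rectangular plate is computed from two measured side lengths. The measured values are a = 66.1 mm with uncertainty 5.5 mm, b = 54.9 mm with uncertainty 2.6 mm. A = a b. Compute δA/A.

Since A is a product/quotient, work with relative uncertainties:
  (1·δa/a)² = (1×0.0832)² = 0.00692;  (1·δb/b)² = (1×0.0474)² = 0.00224
δA/A = √(0.00917) = 0.0957

0.0957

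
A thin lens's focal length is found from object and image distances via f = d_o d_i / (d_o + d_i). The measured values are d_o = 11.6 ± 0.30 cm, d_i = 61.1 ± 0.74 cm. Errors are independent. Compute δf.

∂f/∂d_o = (d_i/(d_o+d_i))² = 0.706;  ∂f/∂d_i = (d_o/(d_o+d_i))² = 0.0255
δf = √((∂f/∂d_o · δd_o)² + (∂f/∂d_i · δd_i)²) = √(0.0449 + 0.000355) = 0.213 cm

0.213 cm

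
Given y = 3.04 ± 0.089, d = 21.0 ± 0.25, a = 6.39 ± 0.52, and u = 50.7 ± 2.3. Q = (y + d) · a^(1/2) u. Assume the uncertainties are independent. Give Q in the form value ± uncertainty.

3080 ± 191

Let w = y + d = 24.0. δw = √(δy² + δd²) = √(0.00792 + 0.0625) = 0.265, so δw/w = 0.0110.
Q is then a monomial in w, a, u:
δQ/Q = √((δw/w)² + (½·δa/a)² + (1·δu/u)²) = √(0.000122 + 0.00166 + 0.00206) = 0.0619
Q = 3080, so δQ = 0.0619 × 3080 = 191.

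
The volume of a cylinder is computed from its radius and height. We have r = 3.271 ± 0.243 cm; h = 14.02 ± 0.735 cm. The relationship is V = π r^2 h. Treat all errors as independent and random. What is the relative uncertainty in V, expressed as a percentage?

Since V is a product/quotient, work with relative uncertainties:
  (2·δr/r)² = (2×0.0743)² = 0.0221;  (1·δh/h)² = (1×0.0524)² = 0.00275
δV/V = √(0.0248) = 0.158

15.8%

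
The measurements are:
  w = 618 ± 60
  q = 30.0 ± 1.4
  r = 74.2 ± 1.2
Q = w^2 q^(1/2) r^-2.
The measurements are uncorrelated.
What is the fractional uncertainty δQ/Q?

0.198

For a monomial Q ∝ w^2, q^(1/2), r^-2, fractional errors add in quadrature:
  (2·δw/w)² = (2×0.0971)² = 0.0377;  (½·δq/q)² = (0.5×0.0467)² = 0.000544;  (-2·δr/r)² = (-2×0.0162)² = 0.00105
δQ/Q = √(0.0393) = 0.198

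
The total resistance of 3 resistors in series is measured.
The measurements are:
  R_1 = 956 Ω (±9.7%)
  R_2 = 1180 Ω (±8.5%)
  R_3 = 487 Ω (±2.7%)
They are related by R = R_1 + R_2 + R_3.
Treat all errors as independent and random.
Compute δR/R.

R is a linear combination, so absolute uncertainties add in quadrature:
  (δR_1)² = 8600;  (δR_2)² = 10100;  (δR_3)² = 173
δR = √(18800) = 137 Ω
R = 2620 Ω, so δR/R = 137/2620 = 0.0523.

0.0523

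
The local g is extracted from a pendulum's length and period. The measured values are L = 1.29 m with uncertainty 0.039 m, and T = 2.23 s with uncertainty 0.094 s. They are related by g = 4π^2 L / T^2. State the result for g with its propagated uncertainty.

Products/powers → add relative errors in quadrature, weighted by exponent:
  (1·δL/L)² = (1×0.0302)² = 0.000914;  (-2·δT/T)² = (-2×0.0422)² = 0.00711
δg/g = √(0.00802) = 0.0896
g = 10.2 m/s^2, so δg = 0.0896 × 10.2 = 0.917 m/s^2.

10.2 ± 0.917 m/s^2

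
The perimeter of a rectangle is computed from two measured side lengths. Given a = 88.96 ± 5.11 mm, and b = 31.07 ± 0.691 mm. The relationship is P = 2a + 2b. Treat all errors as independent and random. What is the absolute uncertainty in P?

10.3 mm

Absolute uncertainties add in quadrature for a linear combination:
  (2·δa)² = 104;  (2·δb)² = 1.91
δP = √(106) = 10.3 mm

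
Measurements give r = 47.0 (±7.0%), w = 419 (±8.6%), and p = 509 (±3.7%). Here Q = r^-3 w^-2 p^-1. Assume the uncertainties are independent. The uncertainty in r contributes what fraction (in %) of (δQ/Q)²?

(δQ/Q)² = (-3·δr/r)² + (-2·δw/w)² + (-1·δp/p)²
  r term: (-3×0.0700)² = 0.0441
  w term: (-2×0.0860)² = 0.0296
  p term: (-1×0.0370)² = 0.00137
Total = 0.0751. Share from r = 0.0441/0.0751 = 0.588.

58.8%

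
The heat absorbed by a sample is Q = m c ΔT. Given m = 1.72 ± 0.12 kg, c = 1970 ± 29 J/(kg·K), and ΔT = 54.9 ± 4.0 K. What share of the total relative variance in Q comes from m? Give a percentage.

(δQ/Q)² = (1·δm/m)² + (1·δc/c)² + (1·δΔT/ΔT)²
  m term: (1×0.0698)² = 0.00487
  c term: (1×0.0147)² = 0.000217
  ΔT term: (1×0.0729)² = 0.00531
Total = 0.0104. Share from m = 0.00487/0.0104 = 0.468.

46.8%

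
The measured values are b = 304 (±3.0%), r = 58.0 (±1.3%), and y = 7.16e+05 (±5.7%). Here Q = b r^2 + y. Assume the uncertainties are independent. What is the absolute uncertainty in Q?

57600

Let p = b·r^2 = 1.02e+06. δp/p = √((1·δb/b)² + (2·δr/r)²) = √(0.000900 + 0.000676) = 0.0397, so δp = 40600.
Q = p + y: δQ = √(δp² + δy²) = √(1.65e+09 + 1.67e+09) = 57600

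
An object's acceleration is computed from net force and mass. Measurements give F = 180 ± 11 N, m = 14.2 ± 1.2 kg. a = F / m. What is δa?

a is a product of powers, so relative uncertainties combine in quadrature:
  (1·δF/F)² = (1×0.0611)² = 0.00373;  (-1·δm/m)² = (-1×0.0845)² = 0.00714
δa/a = √(0.0109) = 0.104
a = 12.7 m/s^2, so δa = 0.104 × 12.7 = 1.32 m/s^2.

1.32 m/s^2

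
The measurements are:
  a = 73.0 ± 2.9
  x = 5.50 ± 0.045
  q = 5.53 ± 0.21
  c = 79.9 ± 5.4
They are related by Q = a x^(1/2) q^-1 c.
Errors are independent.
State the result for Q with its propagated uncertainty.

2470 ± 216

Q is a product of powers, so relative uncertainties combine in quadrature:
  (1·δa/a)² = (1×0.0397)² = 0.00158;  (½·δx/x)² = (0.5×0.00818)² = 1.67e-05;  (-1·δq/q)² = (-1×0.0380)² = 0.00144;  (1·δc/c)² = (1×0.0676)² = 0.00457
δQ/Q = √(0.00760) = 0.0872
Q = 2470, so δQ = 0.0872 × 2470 = 216.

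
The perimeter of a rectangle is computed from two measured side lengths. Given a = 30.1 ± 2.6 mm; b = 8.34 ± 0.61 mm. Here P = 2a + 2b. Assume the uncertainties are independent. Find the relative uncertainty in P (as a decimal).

0.0695

Sums and differences: (δP)² = Σ (cᵢ δxᵢ)².
  (2·δa)² = 27.0;  (2·δb)² = 1.49
δP = √(28.5) = 5.34 mm
P = 76.9 mm, so δP/P = 5.34/76.9 = 0.0695.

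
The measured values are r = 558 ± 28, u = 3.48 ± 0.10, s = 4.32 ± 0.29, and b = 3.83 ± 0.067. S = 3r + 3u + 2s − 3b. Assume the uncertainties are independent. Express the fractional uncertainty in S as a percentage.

5.00%

For a sum/difference, combine absolute errors in quadrature:
  (3·δr)² = 7060;  (3·δu)² = 0.0900;  (2·δs)² = 0.336;  (3·δb)² = 0.0404
δS = √(7060) = 84.0
S = 1680, so δS/S = 84.0/1680 = 0.0500.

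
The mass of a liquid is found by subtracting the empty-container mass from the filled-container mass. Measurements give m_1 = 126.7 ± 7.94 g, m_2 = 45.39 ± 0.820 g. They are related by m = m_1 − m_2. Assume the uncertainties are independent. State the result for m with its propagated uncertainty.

81.31 ± 7.98 g

Sums and differences: (δm)² = Σ (cᵢ δxᵢ)².
  (δm_1)² = 63.0;  (δm_2)² = 0.672
δm = √(63.7) = 7.98 g
m = 81.31 g.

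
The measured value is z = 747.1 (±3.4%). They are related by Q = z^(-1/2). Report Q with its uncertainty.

Q ∝ z^(-1/2), so δQ/Q = |−½| · δz/z = 0.5 × 0.0340 = 0.0170.
Q = 0.03659, so δQ = 0.0170 × 0.03659 = 0.000622.

0.03659 ± 0.000622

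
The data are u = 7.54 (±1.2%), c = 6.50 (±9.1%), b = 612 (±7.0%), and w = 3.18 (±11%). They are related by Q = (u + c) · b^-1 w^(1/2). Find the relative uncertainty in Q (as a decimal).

0.0987

Let h = u + c = 14.0. δh = √(δu² + δc²) = √(0.00819 + 0.350) = 0.598, so δh/h = 0.0426.
Q is then a monomial in h, b, w:
δQ/Q = √((δh/h)² + (-1·δb/b)² + (½·δw/w)²) = √(0.00182 + 0.00490 + 0.00302) = 0.0987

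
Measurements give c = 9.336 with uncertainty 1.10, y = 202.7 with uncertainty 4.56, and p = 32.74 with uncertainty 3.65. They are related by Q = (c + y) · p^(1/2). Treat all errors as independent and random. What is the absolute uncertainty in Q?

72.8

Let u = c + y = 212.0. δu = √(δc² + δy²) = √(1.21 + 20.8) = 4.69, so δu/u = 0.0221.
Q is then a monomial in u, p:
δQ/Q = √((δu/u)² + (½·δp/p)²) = √(0.000489 + 0.00311) = 0.0600
Q = 1213, so δQ = 0.0600 × 1213 = 72.8.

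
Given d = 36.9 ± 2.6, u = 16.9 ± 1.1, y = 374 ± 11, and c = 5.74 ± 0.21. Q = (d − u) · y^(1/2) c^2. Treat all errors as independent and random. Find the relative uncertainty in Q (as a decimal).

0.160

Let w = d − u = 20.0. δw = √(δd² + δu²) = √(6.76 + 1.21) = 2.82, so δw/w = 0.141.
Q is then a monomial in w, y, c:
δQ/Q = √((δw/w)² + (½·δy/y)² + (2·δc/c)²) = √(0.0199 + 0.000216 + 0.00535) = 0.160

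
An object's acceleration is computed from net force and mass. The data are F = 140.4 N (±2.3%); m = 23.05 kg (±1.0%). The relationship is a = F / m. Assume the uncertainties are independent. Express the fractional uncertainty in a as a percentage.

2.51%

Each factor contributes (exponent × relative error)² to (δa/a)²:
  (1·δF/F)² = (1×0.0230)² = 0.000529;  (-1·δm/m)² = (-1×0.0100)² = 0.000100
δa/a = √(0.000629) = 0.0251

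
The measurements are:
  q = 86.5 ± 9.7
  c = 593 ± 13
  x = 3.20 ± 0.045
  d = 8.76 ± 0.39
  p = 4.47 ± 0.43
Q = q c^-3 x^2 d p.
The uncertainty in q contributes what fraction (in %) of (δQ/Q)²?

43.5%

(δQ/Q)² = (1·δq/q)² + (-3·δc/c)² + (2·δx/x)² + (1·δd/d)² + (1·δp/p)²
  q term: (1×0.112)² = 0.0126
  c term: (-3×0.0219)² = 0.00433
  x term: (2×0.0141)² = 0.000791
  d term: (1×0.0445)² = 0.00198
  p term: (1×0.0962)² = 0.00925
Total = 0.0289. Share from q = 0.0126/0.0289 = 0.435.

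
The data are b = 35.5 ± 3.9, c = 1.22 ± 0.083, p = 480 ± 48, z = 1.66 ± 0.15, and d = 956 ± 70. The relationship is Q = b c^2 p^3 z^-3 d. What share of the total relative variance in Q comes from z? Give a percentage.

36.8%

(δQ/Q)² = (1·δb/b)² + (2·δc/c)² + (3·δp/p)² + (-3·δz/z)² + (1·δd/d)²
  b term: (1×0.110)² = 0.0121
  c term: (2×0.0680)² = 0.0185
  p term: (3×0.100)² = 0.0900
  z term: (-3×0.0904)² = 0.0735
  d term: (1×0.0732)² = 0.00536
Total = 0.199. Share from z = 0.0735/0.199 = 0.368.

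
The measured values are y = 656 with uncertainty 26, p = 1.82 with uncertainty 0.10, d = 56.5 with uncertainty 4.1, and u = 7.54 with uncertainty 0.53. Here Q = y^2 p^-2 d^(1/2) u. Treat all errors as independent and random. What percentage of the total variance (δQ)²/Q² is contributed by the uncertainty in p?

49.1%

(δQ/Q)² = (2·δy/y)² + (-2·δp/p)² + (½·δd/d)² + (1·δu/u)²
  y term: (2×0.0396)² = 0.00628
  p term: (-2×0.0549)² = 0.0121
  d term: (0.5×0.0726)² = 0.00132
  u term: (1×0.0703)² = 0.00494
Total = 0.0246. Share from p = 0.0121/0.0246 = 0.491.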